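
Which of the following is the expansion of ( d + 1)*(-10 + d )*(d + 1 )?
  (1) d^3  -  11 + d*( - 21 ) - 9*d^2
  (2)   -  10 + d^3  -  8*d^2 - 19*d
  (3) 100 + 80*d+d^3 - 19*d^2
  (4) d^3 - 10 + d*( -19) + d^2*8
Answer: 2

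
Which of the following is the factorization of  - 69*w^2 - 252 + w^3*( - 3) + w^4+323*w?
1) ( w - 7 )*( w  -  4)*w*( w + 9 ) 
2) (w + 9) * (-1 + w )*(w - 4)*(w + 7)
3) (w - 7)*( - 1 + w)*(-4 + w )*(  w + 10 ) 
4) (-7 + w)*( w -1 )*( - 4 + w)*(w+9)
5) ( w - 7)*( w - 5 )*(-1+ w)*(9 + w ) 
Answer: 4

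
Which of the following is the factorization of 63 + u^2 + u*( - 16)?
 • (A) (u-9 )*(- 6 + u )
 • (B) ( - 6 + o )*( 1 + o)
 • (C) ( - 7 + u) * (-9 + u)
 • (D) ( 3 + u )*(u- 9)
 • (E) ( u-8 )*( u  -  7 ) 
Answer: C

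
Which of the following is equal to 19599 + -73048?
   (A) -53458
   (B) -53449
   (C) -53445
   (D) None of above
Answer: B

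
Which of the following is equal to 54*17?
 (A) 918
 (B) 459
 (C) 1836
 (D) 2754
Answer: A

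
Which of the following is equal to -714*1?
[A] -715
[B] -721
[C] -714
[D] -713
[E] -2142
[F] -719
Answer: C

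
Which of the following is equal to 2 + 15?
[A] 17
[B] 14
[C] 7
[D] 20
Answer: A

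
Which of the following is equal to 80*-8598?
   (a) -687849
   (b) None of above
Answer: b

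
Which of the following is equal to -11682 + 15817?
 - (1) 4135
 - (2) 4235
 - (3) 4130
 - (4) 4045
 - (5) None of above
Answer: 1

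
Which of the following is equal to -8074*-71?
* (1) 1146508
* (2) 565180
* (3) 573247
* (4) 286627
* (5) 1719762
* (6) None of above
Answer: 6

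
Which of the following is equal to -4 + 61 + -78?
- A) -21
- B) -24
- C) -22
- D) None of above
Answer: A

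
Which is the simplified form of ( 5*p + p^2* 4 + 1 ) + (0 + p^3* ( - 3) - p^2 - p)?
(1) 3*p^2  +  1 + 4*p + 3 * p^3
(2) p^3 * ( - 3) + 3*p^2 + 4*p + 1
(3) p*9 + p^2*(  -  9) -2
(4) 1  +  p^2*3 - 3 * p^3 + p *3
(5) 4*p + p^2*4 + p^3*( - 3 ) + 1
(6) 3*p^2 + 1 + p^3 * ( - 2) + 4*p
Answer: 2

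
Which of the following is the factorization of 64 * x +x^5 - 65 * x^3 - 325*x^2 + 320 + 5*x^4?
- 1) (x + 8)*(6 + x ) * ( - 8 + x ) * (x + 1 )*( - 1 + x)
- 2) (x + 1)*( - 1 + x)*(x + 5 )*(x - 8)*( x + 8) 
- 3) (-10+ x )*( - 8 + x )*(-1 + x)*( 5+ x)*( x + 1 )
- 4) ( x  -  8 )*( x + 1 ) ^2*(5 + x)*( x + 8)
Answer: 2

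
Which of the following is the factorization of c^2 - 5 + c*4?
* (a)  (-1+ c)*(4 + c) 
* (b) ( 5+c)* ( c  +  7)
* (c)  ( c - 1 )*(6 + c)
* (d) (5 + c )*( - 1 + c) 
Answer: d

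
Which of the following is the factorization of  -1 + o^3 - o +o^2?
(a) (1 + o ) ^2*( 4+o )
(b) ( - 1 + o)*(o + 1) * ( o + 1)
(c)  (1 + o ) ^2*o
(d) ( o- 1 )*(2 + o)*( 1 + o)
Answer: b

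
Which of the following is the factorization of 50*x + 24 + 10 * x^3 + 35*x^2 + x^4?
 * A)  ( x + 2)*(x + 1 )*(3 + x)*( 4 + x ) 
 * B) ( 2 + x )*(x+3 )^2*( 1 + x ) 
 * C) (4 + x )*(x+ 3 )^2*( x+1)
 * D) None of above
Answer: A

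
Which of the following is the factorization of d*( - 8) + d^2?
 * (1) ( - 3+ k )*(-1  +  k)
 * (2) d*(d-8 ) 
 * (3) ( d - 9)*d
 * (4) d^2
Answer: 2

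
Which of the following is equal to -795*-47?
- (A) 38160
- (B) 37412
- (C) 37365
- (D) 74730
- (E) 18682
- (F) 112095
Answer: C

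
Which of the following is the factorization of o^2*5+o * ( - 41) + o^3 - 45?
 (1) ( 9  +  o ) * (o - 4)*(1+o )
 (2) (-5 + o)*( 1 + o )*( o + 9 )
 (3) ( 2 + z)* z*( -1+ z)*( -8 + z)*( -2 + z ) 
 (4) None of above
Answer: 2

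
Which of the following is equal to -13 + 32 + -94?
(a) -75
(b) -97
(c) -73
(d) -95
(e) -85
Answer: a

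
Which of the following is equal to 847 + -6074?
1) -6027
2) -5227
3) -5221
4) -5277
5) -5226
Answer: 2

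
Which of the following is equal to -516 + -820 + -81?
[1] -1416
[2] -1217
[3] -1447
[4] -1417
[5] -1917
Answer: 4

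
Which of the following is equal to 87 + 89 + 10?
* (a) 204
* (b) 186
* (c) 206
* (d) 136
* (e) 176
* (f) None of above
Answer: b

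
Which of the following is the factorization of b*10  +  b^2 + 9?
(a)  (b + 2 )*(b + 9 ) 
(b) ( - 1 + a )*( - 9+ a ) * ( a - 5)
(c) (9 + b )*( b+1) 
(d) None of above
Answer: c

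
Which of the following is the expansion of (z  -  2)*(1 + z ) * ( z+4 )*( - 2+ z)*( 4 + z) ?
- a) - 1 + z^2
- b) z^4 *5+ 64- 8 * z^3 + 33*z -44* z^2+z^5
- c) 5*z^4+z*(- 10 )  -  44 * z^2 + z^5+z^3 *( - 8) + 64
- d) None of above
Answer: d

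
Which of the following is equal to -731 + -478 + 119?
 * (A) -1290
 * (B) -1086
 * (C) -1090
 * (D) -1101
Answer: C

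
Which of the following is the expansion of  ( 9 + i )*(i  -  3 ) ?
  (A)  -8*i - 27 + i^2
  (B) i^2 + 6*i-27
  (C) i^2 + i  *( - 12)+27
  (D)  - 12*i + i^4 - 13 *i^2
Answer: B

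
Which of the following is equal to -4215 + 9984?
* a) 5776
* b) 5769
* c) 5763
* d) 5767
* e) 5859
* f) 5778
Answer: b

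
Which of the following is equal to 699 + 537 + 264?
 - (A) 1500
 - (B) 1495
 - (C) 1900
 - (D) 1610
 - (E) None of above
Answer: A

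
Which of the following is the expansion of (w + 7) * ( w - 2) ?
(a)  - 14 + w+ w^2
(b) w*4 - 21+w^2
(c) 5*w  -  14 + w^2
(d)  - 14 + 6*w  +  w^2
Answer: c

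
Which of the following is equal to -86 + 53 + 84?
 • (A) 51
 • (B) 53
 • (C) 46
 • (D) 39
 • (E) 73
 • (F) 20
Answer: A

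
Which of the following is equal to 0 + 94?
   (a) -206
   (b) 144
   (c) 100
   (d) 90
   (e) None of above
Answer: e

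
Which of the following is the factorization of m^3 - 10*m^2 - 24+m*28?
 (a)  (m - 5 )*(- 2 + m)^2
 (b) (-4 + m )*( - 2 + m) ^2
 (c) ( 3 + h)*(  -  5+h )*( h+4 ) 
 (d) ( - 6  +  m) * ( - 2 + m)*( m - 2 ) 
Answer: d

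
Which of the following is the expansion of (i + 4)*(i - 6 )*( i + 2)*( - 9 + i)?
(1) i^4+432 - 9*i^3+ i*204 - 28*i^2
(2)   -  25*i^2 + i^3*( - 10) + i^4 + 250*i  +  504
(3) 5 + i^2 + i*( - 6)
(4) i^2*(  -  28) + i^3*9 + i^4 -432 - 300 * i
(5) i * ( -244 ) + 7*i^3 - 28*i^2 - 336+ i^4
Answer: 1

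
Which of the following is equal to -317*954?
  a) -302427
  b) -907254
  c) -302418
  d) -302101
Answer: c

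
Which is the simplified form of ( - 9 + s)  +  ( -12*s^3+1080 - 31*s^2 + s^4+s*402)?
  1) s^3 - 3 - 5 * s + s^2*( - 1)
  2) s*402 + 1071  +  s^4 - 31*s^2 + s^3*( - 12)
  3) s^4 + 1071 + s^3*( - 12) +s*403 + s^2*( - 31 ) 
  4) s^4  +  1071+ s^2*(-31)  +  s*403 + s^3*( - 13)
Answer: 3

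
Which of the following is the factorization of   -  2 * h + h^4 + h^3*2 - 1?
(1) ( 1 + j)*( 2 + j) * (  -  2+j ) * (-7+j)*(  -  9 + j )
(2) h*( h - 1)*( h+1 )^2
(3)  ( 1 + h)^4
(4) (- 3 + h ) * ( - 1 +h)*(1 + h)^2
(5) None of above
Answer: 5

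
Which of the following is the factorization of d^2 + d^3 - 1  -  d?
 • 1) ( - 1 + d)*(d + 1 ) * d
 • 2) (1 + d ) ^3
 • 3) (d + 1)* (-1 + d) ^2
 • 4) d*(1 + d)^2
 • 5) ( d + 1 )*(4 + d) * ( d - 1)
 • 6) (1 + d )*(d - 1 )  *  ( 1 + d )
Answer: 6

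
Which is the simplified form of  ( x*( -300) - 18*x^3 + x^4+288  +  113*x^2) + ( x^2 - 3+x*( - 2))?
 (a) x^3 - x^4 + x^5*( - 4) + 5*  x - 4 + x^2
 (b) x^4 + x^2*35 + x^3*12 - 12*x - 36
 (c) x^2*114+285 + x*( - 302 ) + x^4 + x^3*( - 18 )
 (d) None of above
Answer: c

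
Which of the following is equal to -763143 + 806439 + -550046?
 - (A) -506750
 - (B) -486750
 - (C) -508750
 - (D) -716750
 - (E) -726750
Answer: A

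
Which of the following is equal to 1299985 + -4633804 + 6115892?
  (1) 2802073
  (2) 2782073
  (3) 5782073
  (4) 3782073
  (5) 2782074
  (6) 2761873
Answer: 2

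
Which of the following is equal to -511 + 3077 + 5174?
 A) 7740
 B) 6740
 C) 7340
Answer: A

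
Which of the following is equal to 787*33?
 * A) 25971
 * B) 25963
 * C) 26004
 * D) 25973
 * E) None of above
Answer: A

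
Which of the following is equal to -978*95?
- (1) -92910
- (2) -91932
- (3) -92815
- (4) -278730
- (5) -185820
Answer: 1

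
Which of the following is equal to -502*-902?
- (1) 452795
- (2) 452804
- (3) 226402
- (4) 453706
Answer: 2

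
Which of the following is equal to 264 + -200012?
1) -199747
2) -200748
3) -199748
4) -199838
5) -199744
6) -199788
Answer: 3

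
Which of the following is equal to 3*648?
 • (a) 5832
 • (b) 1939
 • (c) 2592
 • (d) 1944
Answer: d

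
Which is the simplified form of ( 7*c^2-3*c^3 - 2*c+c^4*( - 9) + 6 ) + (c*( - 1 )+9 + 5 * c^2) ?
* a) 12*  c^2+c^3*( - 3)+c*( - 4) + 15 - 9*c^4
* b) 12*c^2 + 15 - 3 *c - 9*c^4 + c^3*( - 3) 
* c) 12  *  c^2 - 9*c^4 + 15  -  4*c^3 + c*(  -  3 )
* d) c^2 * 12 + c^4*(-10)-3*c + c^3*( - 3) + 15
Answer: b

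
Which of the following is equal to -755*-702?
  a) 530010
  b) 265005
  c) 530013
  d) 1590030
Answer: a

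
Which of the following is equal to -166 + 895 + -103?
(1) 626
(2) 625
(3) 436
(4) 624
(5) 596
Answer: 1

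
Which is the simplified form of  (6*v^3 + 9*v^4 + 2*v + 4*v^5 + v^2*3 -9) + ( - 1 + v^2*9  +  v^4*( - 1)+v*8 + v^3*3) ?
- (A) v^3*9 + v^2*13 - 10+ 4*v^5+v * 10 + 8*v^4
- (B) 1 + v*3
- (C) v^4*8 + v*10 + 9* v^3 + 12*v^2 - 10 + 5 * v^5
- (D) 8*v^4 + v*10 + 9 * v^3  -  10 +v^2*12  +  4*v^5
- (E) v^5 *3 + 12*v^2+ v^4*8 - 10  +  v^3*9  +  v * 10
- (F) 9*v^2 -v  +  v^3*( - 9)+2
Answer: D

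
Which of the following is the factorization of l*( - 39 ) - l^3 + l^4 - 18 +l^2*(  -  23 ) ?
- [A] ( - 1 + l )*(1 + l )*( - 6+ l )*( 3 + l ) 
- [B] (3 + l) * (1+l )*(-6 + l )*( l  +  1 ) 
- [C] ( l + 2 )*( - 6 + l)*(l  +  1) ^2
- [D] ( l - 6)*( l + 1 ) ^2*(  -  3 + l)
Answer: B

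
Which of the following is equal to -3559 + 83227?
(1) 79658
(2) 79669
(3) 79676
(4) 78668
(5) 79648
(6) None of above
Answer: 6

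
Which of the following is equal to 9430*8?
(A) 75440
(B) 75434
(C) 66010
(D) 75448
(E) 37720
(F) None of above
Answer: A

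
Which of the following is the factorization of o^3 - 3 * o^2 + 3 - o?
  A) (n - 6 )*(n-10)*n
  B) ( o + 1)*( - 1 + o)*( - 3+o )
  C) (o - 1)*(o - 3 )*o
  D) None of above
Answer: B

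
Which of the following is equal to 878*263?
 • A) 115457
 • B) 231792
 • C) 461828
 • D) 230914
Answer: D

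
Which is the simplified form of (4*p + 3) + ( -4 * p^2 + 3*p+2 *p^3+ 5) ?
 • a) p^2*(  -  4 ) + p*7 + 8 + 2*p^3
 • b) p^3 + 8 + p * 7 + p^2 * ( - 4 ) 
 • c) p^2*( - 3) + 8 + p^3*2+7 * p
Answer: a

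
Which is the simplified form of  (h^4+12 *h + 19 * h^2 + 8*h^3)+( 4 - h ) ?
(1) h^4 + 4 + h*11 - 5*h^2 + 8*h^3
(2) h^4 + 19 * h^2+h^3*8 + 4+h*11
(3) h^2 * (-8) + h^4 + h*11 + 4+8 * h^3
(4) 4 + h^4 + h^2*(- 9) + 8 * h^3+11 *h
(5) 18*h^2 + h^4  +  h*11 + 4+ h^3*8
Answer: 2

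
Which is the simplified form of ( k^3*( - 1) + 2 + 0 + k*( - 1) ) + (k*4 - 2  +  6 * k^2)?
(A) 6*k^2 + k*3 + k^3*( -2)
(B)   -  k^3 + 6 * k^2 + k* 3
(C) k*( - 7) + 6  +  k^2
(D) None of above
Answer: B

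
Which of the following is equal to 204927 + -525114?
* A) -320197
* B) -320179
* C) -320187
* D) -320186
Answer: C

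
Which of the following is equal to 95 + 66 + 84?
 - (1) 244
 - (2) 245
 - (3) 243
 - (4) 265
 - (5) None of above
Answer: 2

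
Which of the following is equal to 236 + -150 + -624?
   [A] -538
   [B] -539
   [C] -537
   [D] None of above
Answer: A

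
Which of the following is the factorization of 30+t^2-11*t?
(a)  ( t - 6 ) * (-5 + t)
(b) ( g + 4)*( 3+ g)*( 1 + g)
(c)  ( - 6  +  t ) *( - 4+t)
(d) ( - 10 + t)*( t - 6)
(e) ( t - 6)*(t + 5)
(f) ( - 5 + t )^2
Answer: a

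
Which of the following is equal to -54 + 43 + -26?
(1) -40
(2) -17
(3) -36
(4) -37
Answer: 4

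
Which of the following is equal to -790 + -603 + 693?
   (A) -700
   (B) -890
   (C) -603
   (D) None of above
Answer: A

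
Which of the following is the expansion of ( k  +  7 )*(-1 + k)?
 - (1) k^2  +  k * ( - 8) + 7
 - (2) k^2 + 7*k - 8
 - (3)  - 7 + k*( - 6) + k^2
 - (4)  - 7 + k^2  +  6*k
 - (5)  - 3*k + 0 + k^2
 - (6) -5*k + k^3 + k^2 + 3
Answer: 4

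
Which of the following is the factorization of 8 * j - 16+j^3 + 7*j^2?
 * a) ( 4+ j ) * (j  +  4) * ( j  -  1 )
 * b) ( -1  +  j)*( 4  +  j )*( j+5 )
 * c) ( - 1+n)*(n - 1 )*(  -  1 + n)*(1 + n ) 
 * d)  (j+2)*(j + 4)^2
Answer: a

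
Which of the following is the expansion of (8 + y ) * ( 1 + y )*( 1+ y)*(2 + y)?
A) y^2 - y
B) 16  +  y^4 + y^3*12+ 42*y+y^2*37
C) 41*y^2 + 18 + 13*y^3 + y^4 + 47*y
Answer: B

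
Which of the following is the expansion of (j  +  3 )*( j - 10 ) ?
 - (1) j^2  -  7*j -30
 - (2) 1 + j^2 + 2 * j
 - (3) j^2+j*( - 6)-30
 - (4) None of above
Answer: 1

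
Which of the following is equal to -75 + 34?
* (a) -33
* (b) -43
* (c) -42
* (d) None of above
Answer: d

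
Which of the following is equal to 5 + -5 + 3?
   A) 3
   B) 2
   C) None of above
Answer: A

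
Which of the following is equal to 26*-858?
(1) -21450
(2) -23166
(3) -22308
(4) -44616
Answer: 3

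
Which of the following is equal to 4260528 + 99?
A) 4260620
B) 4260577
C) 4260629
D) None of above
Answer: D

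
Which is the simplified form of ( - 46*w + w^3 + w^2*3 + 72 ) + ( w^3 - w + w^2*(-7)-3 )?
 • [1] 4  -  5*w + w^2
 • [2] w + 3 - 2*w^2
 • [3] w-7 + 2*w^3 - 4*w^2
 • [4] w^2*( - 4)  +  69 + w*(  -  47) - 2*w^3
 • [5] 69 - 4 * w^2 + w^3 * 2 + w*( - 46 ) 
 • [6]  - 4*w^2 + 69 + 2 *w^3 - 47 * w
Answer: 6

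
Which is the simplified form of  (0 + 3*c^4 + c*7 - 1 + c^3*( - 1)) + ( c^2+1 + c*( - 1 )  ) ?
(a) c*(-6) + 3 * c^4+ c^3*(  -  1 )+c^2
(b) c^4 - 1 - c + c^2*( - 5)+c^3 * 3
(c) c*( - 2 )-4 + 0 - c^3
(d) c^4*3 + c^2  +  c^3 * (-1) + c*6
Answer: d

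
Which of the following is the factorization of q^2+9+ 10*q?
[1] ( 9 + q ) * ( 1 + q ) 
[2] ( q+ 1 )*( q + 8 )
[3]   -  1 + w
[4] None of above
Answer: 1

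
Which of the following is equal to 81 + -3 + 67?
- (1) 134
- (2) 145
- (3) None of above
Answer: 2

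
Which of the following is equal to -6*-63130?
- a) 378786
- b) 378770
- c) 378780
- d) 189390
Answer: c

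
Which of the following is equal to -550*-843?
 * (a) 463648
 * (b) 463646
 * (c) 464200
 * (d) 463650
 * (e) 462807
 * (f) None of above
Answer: d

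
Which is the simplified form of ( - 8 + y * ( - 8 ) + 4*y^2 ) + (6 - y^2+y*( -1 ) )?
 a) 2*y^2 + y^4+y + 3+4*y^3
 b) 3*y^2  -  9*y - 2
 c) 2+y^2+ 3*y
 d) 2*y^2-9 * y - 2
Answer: b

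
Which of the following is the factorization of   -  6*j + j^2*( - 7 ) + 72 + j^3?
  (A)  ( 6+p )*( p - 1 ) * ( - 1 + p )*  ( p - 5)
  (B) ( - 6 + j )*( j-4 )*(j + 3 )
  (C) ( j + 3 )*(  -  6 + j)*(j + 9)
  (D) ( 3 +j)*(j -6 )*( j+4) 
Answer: B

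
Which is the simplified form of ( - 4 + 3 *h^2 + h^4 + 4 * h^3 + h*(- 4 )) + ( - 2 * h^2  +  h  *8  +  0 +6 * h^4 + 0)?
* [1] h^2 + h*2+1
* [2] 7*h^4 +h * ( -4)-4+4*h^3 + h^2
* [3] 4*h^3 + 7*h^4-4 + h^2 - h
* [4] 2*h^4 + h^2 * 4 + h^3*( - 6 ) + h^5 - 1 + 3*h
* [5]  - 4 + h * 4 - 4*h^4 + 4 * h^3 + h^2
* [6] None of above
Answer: 6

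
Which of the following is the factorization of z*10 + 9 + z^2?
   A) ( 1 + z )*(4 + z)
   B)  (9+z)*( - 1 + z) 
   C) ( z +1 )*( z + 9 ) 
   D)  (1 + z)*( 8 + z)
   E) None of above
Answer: C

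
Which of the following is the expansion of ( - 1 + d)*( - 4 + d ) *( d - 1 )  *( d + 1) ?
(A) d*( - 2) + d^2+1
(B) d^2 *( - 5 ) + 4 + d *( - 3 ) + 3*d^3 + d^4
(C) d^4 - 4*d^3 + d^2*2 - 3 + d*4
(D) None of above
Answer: D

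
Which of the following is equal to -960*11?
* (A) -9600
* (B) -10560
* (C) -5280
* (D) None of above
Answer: B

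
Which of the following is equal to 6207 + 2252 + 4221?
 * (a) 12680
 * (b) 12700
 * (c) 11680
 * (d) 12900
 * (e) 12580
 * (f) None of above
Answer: a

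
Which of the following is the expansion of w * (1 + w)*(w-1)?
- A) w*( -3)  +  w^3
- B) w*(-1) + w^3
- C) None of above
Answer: B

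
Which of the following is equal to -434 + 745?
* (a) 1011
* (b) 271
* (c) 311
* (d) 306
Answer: c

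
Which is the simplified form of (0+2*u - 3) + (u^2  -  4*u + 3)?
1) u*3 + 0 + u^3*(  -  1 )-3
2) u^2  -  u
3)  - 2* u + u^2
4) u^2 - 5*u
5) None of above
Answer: 3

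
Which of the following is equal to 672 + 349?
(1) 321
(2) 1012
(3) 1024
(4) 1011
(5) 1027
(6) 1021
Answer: 6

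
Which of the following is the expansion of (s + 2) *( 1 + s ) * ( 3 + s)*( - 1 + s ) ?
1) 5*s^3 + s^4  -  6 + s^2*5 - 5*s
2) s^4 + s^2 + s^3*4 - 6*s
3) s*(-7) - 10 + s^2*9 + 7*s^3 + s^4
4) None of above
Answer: 1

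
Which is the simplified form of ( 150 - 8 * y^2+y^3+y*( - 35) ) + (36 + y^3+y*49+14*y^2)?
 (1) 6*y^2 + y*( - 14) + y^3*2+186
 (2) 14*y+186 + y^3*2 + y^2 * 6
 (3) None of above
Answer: 2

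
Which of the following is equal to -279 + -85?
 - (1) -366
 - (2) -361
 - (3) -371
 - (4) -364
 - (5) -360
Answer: 4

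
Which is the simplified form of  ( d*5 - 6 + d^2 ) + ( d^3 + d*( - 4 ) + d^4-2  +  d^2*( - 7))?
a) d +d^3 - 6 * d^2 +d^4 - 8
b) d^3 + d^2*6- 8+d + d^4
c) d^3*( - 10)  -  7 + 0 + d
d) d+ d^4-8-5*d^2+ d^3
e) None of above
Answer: a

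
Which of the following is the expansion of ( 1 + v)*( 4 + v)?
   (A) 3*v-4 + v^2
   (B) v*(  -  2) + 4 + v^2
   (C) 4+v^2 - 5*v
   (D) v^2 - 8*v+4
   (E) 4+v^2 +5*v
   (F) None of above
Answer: E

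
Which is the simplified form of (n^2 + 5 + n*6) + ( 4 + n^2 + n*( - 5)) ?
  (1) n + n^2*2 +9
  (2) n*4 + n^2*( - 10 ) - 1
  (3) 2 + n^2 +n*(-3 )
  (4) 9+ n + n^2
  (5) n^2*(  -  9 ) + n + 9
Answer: 1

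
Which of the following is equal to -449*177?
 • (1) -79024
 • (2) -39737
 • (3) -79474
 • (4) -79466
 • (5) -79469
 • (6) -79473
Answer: 6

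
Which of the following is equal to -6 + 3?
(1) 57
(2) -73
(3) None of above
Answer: 3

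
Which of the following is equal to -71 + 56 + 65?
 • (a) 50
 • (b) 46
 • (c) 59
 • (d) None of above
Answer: a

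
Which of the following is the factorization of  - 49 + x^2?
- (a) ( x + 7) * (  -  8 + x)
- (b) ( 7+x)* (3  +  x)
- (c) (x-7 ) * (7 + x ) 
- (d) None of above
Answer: c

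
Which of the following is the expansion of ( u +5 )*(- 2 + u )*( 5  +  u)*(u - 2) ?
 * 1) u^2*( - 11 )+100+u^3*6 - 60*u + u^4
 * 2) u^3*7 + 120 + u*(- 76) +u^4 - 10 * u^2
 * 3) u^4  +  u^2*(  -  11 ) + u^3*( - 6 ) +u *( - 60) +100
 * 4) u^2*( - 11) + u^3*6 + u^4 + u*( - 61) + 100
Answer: 1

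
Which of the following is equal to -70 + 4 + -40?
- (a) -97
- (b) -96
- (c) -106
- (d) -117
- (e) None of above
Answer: c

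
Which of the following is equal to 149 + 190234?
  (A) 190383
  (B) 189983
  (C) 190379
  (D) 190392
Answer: A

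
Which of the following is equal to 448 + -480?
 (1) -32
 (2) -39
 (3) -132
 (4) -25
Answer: 1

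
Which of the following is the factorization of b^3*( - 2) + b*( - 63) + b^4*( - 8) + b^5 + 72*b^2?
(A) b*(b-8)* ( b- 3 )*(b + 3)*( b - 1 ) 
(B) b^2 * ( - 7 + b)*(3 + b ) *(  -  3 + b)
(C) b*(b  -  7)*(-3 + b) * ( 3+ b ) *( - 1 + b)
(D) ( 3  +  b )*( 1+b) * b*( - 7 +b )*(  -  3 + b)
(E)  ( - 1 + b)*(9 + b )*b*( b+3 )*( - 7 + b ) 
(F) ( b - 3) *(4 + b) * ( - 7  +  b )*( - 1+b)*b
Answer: C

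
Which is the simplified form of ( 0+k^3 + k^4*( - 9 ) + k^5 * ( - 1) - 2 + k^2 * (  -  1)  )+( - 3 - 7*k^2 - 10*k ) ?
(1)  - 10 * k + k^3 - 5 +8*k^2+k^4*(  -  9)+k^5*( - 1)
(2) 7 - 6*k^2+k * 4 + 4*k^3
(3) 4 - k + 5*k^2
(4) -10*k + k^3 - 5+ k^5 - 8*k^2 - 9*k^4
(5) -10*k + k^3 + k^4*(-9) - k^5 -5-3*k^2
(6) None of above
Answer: 6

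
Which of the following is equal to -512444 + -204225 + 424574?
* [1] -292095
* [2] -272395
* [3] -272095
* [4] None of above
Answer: 1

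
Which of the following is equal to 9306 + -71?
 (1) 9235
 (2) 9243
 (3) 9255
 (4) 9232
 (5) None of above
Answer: 1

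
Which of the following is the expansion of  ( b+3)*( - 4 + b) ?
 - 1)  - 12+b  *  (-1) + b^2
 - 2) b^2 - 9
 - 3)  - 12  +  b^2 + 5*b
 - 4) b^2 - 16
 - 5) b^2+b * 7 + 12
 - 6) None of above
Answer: 1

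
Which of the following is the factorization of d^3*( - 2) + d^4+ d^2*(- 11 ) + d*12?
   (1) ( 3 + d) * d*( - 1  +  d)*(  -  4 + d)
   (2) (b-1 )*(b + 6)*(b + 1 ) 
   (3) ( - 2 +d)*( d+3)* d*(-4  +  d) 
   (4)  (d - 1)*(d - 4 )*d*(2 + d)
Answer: 1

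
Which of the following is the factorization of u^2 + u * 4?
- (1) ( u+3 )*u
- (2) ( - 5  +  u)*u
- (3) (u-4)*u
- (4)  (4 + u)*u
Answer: 4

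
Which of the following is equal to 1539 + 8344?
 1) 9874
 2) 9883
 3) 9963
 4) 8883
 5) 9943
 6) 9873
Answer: 2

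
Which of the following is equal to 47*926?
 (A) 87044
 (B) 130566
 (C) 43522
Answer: C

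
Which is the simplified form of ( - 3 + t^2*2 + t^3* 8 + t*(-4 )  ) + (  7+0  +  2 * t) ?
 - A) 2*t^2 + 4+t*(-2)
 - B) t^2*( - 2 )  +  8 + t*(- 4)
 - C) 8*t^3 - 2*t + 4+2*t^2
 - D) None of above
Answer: C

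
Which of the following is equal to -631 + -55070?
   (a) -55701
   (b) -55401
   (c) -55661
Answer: a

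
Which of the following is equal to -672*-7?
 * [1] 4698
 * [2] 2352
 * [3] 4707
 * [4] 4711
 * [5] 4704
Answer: 5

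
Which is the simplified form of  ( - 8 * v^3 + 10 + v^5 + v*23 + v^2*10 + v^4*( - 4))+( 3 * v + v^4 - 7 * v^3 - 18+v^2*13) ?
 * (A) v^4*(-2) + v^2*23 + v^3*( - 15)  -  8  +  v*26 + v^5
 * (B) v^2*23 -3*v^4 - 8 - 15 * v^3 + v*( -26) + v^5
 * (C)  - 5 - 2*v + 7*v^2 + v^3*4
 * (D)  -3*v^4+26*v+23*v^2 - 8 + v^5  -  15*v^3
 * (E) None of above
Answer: D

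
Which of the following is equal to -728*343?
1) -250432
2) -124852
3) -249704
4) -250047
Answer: 3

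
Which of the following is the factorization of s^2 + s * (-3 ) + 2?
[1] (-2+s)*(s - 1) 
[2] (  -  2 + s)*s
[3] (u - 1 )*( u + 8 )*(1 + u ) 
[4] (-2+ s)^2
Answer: 1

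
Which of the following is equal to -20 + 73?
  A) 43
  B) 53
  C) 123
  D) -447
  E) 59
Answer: B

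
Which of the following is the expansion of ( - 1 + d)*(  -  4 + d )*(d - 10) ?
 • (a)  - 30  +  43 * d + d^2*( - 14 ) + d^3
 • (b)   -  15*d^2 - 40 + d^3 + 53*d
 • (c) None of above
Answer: c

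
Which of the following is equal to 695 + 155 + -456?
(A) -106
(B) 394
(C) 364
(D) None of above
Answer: B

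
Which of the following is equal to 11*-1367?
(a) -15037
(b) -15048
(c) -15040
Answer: a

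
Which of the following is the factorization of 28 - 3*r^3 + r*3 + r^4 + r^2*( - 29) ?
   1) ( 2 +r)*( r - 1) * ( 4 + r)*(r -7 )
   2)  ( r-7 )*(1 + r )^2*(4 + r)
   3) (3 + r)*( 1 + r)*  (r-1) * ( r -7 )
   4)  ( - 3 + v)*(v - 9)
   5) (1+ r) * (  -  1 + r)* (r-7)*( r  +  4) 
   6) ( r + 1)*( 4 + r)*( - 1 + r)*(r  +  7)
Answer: 5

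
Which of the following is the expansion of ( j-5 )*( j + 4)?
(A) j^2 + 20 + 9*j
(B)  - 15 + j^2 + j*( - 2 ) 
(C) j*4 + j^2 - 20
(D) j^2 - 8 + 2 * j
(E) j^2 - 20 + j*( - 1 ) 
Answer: E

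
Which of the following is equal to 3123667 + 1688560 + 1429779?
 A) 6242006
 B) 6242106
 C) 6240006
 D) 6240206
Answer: A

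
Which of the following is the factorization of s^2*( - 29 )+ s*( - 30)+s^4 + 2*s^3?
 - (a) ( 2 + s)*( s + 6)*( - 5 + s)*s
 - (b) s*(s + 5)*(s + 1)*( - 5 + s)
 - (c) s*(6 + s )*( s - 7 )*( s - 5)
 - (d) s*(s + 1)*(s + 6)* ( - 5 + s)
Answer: d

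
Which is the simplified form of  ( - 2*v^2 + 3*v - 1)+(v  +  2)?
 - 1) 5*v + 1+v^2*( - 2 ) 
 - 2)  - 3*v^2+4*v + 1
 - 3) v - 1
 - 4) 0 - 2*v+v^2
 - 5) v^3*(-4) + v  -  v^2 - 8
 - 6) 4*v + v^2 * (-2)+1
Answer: 6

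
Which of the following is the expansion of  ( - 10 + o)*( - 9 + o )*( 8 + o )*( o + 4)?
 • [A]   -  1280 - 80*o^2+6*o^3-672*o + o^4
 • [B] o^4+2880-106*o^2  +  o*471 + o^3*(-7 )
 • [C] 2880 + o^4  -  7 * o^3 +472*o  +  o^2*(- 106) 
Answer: C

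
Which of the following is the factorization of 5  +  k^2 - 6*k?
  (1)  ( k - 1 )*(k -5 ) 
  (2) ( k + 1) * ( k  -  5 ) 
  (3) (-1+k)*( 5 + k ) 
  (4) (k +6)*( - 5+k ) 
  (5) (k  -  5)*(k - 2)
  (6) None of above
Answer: 1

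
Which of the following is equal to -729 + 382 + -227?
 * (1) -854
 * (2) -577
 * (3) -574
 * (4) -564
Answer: 3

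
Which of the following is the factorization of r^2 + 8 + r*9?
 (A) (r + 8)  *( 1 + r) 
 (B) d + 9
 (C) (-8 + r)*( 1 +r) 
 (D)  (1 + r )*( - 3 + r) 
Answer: A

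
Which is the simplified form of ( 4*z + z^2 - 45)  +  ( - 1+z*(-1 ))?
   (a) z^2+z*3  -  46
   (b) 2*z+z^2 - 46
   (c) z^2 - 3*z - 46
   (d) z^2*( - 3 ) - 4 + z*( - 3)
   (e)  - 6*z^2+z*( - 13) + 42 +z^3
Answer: a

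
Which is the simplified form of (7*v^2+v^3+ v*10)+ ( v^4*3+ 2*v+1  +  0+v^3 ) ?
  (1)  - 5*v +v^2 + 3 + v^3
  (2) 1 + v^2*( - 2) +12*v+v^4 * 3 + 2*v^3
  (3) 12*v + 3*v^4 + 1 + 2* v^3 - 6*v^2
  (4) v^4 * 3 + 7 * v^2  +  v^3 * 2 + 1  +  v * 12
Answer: 4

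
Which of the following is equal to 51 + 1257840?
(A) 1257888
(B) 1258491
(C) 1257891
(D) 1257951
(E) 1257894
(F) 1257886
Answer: C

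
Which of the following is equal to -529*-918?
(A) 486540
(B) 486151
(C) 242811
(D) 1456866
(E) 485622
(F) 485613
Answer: E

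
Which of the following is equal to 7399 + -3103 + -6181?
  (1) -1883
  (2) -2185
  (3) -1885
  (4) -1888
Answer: 3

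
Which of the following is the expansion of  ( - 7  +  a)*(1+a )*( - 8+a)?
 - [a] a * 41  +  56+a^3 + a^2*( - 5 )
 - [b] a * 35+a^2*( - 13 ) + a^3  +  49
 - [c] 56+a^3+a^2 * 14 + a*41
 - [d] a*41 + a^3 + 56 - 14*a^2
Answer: d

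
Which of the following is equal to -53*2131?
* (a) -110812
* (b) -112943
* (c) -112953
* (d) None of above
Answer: b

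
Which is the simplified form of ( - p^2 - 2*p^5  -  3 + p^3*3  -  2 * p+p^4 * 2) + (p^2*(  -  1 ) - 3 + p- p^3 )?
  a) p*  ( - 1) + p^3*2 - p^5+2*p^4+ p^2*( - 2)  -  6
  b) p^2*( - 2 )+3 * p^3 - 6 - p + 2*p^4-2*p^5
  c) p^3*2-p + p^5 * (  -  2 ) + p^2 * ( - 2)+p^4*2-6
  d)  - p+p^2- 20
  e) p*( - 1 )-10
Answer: c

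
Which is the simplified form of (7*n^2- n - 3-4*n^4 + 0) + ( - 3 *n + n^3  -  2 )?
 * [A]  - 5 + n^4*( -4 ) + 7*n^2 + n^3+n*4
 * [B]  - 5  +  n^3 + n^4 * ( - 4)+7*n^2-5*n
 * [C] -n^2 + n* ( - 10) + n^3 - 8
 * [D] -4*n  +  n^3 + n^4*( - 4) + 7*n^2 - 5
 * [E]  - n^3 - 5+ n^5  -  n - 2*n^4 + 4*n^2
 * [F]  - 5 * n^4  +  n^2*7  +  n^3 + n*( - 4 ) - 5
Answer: D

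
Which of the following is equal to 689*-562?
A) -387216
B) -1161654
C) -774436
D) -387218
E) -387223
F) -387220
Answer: D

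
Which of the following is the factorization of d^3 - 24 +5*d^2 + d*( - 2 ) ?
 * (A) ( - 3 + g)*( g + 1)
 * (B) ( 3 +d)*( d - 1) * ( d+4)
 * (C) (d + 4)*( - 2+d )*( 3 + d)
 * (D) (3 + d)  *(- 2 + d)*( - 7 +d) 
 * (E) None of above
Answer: C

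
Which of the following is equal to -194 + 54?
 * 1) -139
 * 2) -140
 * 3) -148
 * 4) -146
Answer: 2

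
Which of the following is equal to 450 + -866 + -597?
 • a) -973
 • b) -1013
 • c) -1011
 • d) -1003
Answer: b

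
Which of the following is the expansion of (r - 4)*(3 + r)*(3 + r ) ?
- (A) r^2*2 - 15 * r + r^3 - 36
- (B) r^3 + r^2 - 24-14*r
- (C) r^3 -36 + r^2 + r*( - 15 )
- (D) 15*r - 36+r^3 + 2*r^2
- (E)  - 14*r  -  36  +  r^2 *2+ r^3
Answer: A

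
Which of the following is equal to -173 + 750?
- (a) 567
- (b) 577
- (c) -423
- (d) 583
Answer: b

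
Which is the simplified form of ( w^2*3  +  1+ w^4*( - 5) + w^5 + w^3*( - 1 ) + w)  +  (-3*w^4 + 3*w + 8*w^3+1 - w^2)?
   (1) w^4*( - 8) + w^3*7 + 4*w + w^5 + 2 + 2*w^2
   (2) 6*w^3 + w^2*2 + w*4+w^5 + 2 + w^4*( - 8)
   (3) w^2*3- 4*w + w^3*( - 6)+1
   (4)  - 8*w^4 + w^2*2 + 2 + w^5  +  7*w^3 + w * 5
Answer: 1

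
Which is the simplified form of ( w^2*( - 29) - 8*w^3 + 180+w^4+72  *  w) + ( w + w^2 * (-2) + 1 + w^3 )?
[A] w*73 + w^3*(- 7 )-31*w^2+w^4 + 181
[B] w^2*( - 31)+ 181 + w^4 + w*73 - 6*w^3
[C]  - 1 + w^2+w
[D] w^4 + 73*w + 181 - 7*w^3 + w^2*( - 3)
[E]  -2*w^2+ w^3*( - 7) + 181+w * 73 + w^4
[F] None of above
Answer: A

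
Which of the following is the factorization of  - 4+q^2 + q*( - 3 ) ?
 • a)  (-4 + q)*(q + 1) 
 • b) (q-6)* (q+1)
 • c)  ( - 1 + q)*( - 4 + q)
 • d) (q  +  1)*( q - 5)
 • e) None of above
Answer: a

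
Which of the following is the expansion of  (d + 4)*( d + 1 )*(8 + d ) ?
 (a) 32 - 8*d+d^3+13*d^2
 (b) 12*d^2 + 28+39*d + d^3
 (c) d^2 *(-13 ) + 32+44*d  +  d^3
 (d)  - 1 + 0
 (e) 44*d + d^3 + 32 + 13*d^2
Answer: e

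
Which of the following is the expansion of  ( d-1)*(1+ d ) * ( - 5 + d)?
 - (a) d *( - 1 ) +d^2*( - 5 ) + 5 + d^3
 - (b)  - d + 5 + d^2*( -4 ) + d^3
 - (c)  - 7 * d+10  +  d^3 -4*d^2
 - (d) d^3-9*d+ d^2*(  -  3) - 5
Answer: a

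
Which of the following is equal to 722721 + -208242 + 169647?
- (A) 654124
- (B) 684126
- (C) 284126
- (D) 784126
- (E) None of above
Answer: B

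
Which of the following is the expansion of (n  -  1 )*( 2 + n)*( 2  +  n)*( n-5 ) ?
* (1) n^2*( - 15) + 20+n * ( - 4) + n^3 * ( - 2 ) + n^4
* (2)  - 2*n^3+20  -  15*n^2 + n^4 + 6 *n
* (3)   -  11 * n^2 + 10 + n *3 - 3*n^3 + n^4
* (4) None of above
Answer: 1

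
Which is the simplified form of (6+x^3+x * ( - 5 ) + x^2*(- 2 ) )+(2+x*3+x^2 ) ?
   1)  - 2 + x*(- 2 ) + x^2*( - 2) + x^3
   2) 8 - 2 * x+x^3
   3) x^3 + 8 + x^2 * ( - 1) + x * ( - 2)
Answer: 3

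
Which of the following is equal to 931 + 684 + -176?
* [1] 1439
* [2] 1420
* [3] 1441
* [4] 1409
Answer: 1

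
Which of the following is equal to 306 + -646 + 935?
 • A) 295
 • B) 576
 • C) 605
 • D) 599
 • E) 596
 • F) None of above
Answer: F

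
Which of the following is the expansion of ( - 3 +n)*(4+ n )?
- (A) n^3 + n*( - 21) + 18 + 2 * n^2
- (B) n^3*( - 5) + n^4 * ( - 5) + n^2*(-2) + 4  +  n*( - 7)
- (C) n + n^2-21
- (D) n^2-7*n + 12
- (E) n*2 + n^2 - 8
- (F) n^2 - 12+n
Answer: F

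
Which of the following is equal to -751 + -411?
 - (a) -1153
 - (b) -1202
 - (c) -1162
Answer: c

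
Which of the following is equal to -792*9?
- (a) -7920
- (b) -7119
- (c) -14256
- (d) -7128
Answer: d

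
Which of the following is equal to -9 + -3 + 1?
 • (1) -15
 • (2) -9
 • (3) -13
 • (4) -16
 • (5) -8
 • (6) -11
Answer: 6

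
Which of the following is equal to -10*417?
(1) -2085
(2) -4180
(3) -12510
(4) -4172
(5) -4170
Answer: 5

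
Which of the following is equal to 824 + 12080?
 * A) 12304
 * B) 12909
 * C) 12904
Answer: C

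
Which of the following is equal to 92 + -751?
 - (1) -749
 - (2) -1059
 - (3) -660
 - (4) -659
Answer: 4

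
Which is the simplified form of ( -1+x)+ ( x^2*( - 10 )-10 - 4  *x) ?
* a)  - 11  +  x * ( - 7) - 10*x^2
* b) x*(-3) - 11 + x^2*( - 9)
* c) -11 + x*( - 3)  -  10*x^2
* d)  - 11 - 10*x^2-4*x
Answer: c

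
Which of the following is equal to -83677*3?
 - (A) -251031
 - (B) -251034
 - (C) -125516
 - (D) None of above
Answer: A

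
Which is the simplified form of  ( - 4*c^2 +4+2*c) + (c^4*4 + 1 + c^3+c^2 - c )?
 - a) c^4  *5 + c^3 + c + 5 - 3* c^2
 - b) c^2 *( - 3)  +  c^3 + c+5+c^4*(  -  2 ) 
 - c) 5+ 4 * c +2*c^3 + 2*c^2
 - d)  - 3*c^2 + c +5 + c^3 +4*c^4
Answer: d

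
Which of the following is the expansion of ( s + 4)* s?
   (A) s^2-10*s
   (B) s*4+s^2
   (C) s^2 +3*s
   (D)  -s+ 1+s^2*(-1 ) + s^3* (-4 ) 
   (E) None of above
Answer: B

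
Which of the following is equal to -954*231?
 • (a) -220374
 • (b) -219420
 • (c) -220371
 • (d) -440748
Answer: a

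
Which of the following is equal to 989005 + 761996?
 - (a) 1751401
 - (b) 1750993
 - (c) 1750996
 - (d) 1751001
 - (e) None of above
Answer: d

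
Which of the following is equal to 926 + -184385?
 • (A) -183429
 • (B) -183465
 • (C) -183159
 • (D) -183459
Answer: D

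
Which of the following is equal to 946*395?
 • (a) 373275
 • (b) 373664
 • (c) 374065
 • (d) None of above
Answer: d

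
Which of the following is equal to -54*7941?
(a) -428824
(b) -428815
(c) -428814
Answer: c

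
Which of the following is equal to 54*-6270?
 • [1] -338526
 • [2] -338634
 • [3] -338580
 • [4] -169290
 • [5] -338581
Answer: 3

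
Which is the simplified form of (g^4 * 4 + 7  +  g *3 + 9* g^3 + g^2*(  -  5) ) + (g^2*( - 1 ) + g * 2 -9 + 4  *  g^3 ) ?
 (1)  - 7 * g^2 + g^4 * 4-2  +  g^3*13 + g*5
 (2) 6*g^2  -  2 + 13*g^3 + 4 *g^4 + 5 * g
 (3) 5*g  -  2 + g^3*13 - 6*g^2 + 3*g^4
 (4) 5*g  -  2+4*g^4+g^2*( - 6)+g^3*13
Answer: 4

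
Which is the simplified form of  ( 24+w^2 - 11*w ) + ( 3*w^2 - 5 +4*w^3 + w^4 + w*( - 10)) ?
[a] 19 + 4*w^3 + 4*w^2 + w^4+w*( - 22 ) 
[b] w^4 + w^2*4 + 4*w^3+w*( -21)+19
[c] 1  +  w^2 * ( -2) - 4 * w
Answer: b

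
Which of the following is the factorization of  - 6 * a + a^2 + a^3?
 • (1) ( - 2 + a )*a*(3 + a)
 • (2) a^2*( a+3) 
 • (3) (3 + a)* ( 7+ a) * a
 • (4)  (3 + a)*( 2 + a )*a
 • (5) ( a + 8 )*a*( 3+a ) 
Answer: 1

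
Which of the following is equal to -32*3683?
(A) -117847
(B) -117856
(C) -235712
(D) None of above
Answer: B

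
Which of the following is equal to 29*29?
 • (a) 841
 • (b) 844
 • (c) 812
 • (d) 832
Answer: a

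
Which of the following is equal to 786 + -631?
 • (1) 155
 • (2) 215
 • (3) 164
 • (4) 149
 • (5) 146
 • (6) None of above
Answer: 1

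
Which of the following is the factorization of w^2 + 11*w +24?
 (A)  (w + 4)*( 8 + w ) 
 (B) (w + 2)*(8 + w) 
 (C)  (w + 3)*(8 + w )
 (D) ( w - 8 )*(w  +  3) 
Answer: C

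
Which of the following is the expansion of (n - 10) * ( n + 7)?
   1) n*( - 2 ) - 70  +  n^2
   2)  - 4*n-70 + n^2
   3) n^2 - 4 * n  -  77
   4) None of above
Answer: 4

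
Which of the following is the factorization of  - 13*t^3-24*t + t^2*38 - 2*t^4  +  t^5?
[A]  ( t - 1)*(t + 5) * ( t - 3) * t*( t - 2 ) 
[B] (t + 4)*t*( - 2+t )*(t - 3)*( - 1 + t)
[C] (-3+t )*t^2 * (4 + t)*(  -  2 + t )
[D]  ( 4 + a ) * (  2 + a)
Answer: B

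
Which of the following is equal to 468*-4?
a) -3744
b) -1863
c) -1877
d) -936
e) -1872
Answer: e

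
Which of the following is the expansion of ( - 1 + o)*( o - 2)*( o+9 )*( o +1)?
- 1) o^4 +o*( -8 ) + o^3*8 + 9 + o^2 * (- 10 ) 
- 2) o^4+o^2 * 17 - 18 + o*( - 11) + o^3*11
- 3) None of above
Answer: 3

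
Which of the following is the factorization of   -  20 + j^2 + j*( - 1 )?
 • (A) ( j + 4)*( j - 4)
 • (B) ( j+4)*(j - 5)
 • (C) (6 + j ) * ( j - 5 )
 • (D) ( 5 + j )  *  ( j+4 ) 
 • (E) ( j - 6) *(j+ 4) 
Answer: B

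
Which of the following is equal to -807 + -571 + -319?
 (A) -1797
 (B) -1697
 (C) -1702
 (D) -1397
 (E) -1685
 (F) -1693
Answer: B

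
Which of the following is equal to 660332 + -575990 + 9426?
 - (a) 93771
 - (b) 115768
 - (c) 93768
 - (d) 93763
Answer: c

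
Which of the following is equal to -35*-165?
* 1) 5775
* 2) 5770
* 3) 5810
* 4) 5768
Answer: 1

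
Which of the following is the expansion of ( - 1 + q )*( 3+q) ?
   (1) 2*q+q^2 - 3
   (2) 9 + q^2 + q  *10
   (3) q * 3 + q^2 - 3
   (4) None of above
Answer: 1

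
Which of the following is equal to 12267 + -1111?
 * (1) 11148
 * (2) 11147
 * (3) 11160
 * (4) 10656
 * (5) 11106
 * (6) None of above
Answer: 6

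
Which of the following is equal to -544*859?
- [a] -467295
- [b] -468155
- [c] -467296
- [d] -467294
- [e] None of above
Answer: c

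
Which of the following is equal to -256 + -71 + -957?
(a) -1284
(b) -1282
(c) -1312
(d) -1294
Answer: a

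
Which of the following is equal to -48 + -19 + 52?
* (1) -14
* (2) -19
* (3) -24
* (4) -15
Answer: 4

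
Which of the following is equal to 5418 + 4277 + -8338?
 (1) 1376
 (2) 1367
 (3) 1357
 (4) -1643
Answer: 3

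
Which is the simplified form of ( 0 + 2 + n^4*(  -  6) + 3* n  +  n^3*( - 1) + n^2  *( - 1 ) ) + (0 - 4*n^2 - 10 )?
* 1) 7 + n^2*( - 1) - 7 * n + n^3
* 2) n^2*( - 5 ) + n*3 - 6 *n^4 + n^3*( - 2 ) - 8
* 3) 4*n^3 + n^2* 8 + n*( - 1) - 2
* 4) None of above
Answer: 4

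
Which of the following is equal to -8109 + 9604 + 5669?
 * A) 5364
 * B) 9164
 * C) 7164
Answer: C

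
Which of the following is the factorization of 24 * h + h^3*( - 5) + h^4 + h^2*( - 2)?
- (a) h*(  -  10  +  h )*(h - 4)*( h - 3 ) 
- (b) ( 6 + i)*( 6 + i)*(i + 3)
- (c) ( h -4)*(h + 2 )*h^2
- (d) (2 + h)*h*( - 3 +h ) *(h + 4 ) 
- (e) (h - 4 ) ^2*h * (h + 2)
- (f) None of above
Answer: f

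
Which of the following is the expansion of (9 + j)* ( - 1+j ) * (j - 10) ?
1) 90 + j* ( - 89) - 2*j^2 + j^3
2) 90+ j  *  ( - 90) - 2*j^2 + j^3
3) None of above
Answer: 1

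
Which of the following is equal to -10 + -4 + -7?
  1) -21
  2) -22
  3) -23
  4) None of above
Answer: 1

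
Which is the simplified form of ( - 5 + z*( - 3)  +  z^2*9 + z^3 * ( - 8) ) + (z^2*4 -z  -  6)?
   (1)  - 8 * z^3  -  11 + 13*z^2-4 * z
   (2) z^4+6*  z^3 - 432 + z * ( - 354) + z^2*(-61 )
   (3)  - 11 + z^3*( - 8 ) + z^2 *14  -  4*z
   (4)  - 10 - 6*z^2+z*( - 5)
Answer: 1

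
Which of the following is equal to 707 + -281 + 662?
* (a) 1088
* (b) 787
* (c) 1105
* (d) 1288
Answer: a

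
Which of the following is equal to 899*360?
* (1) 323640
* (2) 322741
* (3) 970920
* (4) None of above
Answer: 1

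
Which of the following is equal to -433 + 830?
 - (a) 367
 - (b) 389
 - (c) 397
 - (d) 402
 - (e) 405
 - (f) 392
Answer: c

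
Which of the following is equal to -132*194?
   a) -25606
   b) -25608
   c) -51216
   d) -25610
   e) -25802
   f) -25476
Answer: b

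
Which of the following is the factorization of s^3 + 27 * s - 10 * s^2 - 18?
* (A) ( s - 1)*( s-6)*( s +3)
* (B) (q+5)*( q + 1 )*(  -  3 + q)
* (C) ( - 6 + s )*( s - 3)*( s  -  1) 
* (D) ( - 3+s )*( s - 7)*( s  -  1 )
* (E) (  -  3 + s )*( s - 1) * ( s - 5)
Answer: C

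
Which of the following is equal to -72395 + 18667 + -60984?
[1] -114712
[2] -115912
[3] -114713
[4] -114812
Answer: 1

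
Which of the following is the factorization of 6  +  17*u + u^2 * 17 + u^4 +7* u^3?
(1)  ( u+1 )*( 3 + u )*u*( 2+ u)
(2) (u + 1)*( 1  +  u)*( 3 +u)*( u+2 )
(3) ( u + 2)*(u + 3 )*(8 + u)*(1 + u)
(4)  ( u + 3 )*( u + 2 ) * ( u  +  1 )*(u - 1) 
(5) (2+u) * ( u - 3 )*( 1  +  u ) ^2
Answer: 2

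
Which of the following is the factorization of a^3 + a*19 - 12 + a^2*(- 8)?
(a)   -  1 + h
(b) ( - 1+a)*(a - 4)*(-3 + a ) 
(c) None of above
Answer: b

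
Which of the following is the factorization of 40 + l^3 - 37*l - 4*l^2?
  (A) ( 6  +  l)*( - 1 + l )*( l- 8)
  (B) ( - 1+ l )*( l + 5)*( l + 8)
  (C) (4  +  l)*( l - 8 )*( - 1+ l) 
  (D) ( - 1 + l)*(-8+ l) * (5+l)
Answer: D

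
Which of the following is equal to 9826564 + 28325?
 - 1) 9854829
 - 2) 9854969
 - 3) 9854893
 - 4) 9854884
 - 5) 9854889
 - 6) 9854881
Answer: 5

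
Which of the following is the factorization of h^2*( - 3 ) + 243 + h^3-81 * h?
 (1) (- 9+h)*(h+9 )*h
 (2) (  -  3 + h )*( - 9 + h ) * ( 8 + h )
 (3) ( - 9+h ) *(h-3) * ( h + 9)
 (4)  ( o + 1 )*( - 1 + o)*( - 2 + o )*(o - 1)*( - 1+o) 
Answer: 3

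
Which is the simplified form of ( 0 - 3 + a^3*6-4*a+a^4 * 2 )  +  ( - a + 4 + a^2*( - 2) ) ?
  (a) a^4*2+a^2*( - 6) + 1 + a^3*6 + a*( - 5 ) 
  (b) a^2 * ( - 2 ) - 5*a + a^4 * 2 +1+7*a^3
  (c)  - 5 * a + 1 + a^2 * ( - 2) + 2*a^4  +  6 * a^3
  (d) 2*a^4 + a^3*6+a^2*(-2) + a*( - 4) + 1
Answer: c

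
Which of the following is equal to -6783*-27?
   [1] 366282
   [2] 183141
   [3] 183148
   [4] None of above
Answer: 2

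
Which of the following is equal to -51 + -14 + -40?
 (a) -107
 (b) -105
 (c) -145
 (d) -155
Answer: b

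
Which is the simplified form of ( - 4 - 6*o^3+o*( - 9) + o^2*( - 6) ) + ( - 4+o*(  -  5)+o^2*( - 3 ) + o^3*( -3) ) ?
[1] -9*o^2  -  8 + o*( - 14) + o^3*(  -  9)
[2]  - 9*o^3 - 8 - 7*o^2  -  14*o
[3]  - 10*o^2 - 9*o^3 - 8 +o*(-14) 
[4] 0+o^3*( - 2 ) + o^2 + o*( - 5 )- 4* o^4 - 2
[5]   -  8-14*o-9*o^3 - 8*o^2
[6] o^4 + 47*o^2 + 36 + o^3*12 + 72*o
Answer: 1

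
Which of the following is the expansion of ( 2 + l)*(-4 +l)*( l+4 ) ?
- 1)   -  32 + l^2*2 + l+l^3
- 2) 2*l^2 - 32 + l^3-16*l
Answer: 2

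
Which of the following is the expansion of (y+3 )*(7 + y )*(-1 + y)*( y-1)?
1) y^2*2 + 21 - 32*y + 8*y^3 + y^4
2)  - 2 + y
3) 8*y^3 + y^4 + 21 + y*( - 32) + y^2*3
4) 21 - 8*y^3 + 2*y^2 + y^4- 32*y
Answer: 1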